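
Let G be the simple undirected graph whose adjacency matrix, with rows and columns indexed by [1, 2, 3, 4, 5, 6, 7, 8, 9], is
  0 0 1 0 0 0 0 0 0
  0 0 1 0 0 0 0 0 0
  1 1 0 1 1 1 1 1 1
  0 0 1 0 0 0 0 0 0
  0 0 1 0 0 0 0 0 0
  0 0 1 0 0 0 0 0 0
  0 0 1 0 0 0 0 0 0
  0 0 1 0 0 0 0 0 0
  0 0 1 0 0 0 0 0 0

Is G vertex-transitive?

Vertex 3 is the only vertex of degree 8, so every automorphism fixes it; G is not vertex-transitive.

No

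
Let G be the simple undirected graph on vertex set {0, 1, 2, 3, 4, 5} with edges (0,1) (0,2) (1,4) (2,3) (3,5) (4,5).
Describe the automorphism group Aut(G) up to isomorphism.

Every vertex has degree 2 and the graph is connected, so G is the 6-cycle C_6. C_6 has 6 rotations and 6 reflections, so Aut(C_6) ≅ D_6 of order 12.

the dihedral group of order 12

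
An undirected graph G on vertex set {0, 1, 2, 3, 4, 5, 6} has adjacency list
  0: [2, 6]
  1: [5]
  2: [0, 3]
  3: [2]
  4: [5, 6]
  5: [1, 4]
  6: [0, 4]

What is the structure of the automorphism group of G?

Z_2

The degree sequence is [2, 1, 2, 1, 2, 2, 2]; the two degree-1 vertices 1 and 3 are the ends of a path, so G = P_7. The only nontrivial automorphism of a path is the end-to-end reflection, so Aut(G) ≅ Z_2.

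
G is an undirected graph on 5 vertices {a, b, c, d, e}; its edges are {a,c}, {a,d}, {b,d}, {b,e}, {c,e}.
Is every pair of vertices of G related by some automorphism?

Every vertex has degree 2 and the graph is connected, so G is the 5-cycle C_5. C_5 has 5 rotations and 5 reflections, so Aut(C_5) ≅ D_5 of order 10. This group acts transitively on the 5 vertices.

Yes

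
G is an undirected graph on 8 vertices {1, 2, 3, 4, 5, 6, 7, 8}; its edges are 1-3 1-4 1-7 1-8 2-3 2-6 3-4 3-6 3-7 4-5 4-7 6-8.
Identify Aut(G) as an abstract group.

1

Degrees alone do not determine every vertex (e.g. 1 and 4 both have degree 4), but their neighbour-degree multisets differ: N(1) has degrees [2, 3, 4, 5] while N(4) has degrees [1, 3, 4, 5]. Repeating this refinement separates all vertices, so the only automorphism is the identity.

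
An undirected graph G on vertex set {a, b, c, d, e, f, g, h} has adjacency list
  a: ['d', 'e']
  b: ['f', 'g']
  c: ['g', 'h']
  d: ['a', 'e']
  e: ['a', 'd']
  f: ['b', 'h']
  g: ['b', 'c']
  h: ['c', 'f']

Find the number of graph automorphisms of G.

G has two connected components, {b, c, f, g, h} and {a, d, e}; each is 2-regular, so G = C_5 ⊔ C_3. No automorphism exchanges components of different sizes, hence Aut(G) is the direct product D_3 × D_5, order 60.

60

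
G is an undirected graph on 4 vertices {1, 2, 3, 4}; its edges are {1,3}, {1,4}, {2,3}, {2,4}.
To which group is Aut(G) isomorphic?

G is 2-regular and bipartite on 2^2 = 4 vertices with girth 4; it is the hypercube graph Q_2. Aut(Q_2) consists of the signed permutations of the 2 coordinate axes: 2! permutations times 2^2 sign flips, so |Aut| = 2^2·2! = 8.

the dihedral group of order 8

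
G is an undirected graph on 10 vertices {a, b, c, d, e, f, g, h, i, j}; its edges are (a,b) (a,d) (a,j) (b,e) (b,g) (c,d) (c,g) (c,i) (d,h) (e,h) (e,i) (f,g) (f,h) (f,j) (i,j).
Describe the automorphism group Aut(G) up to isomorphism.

the symmetric group S_5

G is 3-regular on 10 vertices with no triangles and no 4-cycles (girth 5): this is the Petersen graph. It is a classical fact that the Petersen graph has automorphism group S_5 (order 120), arising from its description as the Kneser graph K(5,2).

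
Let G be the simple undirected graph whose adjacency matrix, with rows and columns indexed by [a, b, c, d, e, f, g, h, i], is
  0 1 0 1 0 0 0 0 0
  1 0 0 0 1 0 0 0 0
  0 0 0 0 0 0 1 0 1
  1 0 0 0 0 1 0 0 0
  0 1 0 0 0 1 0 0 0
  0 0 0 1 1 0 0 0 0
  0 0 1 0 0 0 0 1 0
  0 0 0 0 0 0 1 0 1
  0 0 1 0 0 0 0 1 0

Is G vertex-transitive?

No

G has two connected components, {a, b, d, e, f} and {c, g, h, i}; each is 2-regular, so G = C_5 ⊔ C_4. The orbit of a under Aut(G) is {a, b, d, e, f}, which does not contain c, so G is not vertex-transitive.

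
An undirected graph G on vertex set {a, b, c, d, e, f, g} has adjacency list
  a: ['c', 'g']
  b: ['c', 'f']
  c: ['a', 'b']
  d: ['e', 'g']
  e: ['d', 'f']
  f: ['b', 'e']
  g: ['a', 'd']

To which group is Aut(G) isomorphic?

Every vertex has degree 2 and the graph is connected, so G is the 7-cycle C_7. C_7 has 7 rotations and 7 reflections, so Aut(C_7) ≅ D_7 of order 14.

the dihedral group of order 14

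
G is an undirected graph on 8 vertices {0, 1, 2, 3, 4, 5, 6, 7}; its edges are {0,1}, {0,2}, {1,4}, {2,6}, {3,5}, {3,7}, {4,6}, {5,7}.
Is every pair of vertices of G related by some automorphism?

No

G has two connected components, {0, 1, 2, 4, 6} and {3, 5, 7}; each is 2-regular, so G = C_5 ⊔ C_3. The orbit of 0 under Aut(G) is {0, 1, 2, 4, 6}, which does not contain 3, so G is not vertex-transitive.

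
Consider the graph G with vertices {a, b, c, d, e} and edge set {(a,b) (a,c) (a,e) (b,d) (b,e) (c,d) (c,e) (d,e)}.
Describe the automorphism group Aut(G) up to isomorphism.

D_4

Vertex e is the unique vertex of degree 4; the remaining 4 vertices each have degree 3 and induce a cycle, so G is the wheel on 5 vertices with hub e. Every automorphism fixes the hub and acts on the rim 4-cycle, so Aut(G) ≅ Aut(C_4) = D_4 of order 8.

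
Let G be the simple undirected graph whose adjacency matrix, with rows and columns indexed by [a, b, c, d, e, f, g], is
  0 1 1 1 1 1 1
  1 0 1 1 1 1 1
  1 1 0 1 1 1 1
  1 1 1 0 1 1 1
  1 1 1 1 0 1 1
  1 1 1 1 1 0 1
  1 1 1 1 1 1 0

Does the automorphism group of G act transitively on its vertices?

All 7 vertices are pairwise adjacent: G = K_7. Any permutation of the 7 vertices preserves K_7, so Aut(K_7) = S_7 of order 7! = 5040. This group acts transitively on the 7 vertices.

Yes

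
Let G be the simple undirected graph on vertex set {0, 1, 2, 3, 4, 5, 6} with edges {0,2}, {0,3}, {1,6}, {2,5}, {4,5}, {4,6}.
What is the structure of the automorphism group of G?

Z_2

The degree sequence is [2, 1, 2, 1, 2, 2, 2]; the two degree-1 vertices 1 and 3 are the ends of a path, so G = P_7. A path has exactly one nontrivial symmetry — reversal — giving Aut(G) of order 2.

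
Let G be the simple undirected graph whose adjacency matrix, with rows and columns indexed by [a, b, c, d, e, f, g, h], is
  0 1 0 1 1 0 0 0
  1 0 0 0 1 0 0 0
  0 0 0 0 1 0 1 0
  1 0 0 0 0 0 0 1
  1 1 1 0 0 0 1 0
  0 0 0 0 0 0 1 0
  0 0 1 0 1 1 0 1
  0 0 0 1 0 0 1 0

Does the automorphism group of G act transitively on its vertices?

No

Vertex a is the only vertex of degree 3, so every automorphism fixes it; G is not vertex-transitive.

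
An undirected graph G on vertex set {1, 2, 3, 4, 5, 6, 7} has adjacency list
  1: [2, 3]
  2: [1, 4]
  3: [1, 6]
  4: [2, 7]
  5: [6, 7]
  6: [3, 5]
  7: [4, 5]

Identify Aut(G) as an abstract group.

D_7

G is 2-regular and connected on 7 vertices, i.e. the cycle C_7. C_7 has 7 rotations and 7 reflections, so Aut(C_7) ≅ D_7 of order 14.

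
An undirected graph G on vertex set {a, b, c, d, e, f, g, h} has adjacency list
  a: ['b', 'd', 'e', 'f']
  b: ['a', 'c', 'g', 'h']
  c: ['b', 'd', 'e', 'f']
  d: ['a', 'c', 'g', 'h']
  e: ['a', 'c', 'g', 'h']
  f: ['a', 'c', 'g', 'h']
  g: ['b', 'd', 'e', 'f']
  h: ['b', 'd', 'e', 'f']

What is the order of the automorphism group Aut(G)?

1152

G is 4-regular and bipartite with parts {b, d, e, f} and {a, c, g, h} (each part is independent and every cross-pair is an edge), so G = K_{4,4}. Aut(K_{4,4}) is the wreath product S_4 ≀ Z_2: permute within each part, then optionally swap the parts; |Aut| = 2·(4!)² = 1152.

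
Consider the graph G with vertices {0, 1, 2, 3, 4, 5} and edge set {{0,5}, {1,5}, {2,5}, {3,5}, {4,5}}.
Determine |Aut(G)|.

Vertex 5 has degree 5 and every other vertex has degree 1, so G is the star K_{1,5} with centre 5. The 5 leaves are pairwise interchangeable while the centre is fixed, giving Aut(G) = S_5.

120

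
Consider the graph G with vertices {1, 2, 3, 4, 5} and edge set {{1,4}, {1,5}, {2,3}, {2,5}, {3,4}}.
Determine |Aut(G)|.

10

G is 2-regular and connected on 5 vertices, i.e. the cycle C_5. The automorphisms of the 5-cycle are exactly the symmetries of a regular 5-gon: the dihedral group D_5, |D_5| = 10.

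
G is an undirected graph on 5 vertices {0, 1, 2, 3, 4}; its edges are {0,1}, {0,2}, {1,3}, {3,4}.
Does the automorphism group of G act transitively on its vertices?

No

Automorphisms preserve degree, but G has vertices of degree 1 and vertices of degree 2; no automorphism maps one to the other, so G is not vertex-transitive.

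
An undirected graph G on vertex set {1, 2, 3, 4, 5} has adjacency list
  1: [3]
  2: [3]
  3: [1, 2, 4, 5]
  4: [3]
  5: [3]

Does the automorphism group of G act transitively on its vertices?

No

Vertex 3 is the only vertex of degree 4, so every automorphism fixes it; G is not vertex-transitive.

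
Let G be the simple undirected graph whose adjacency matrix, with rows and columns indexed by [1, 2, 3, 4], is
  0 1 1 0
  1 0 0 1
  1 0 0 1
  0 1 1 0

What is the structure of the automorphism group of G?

the dihedral group of order 8

Every vertex has degree 2 and the graph is connected, so G is the 4-cycle C_4. The automorphisms of the 4-cycle are exactly the symmetries of a regular 4-gon: the dihedral group D_4, |D_4| = 8.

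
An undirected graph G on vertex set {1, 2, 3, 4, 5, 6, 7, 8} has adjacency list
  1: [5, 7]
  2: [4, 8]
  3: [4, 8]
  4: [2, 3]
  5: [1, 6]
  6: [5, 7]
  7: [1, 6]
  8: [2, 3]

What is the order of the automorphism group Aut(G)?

G has two connected components, {1, 5, 6, 7} and {2, 3, 4, 8}; each is 2-regular, so G = C_4 ⊔ C_4. With two isomorphic components, Aut(G) = Aut(C_4) ≀ S_2 = (D_4 × D_4) ⋊ Z_2: permute each cycle by D_4, then optionally swap the two cycles. Order 2·(2·4)² = 128.

128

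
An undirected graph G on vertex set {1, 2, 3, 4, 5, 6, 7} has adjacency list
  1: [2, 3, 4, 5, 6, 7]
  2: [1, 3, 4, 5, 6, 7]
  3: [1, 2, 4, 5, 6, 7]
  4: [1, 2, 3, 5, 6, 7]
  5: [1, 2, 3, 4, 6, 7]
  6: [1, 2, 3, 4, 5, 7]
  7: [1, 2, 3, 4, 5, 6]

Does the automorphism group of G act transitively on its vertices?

All 7 vertices are pairwise adjacent: G = K_7. Any permutation of the 7 vertices preserves K_7, so Aut(K_7) = S_7 of order 7! = 5040. Under this action every vertex can be carried to every other, so G is vertex-transitive.

Yes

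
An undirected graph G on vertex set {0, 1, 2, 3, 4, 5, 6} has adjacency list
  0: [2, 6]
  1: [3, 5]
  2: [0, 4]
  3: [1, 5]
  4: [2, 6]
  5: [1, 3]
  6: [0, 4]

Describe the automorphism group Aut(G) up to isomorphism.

G has two connected components, {0, 2, 4, 6} and {1, 3, 5}; each is 2-regular, so G = C_4 ⊔ C_3. No automorphism exchanges components of different sizes, hence Aut(G) is the direct product D_4 × D_3, order 48.

D_4 × D_3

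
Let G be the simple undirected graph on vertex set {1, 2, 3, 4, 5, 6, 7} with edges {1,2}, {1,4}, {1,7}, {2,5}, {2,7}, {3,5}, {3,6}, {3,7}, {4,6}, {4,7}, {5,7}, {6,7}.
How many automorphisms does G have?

12

Vertex 7 is the unique vertex of degree 6; the remaining 6 vertices each have degree 3 and induce a cycle, so G is the wheel on 7 vertices with hub 7. With the hub fixed, the remaining symmetry is that of the rim cycle C_6, giving the dihedral group D_6.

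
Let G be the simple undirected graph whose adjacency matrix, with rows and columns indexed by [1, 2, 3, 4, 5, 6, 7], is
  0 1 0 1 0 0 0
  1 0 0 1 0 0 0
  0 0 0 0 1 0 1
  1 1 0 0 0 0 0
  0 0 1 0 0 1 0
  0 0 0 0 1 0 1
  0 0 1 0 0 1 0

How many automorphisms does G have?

48

G has two connected components, {3, 5, 6, 7} and {1, 2, 4}; each is 2-regular, so G = C_4 ⊔ C_3. The components are non-isomorphic (different sizes), so Aut(G) = Aut(C_3) × Aut(C_4) = D_3 × D_4 of order 6·8 = 48.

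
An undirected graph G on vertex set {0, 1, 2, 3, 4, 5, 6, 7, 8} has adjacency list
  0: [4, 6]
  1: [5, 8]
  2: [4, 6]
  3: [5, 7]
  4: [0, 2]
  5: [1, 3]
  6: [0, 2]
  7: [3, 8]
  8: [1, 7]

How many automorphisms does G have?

G has two connected components, {1, 3, 5, 7, 8} and {0, 2, 4, 6}; each is 2-regular, so G = C_5 ⊔ C_4. No automorphism exchanges components of different sizes, hence Aut(G) is the direct product D_5 × D_4, order 80.

80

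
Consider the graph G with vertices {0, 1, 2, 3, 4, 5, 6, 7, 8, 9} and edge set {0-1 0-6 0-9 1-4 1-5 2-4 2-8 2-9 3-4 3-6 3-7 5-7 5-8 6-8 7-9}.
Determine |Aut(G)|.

G is 3-regular on 10 vertices with no triangles and no 4-cycles (girth 5): this is the Petersen graph. It is a classical fact that the Petersen graph has automorphism group S_5 (order 120), arising from its description as the Kneser graph K(5,2).

120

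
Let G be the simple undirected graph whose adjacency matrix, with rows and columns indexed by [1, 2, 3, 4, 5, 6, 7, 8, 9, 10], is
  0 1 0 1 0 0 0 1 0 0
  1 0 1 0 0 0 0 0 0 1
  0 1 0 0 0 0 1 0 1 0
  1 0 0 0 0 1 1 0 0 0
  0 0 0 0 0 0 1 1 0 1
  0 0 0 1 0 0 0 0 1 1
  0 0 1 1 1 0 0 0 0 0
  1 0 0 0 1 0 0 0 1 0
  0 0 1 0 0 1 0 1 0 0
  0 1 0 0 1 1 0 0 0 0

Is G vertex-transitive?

Yes

G is 3-regular on 10 vertices with no triangles and no 4-cycles (girth 5): this is the Petersen graph. Viewing the Petersen graph as the Kneser graph K(5,2) — vertices are 2-subsets of {1,…,5}, edges join disjoint pairs — its automorphisms are exactly the permutations of the 5-element set, so Aut ≅ S_5 of order 120. This group acts transitively on the 10 vertices.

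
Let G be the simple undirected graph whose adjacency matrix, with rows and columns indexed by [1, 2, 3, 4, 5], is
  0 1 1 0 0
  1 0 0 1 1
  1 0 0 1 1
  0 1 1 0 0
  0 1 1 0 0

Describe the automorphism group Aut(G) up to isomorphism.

S_3 × S_2

The vertices split by degree into {2, 3} (degree 3) and {1, 4, 5} (degree 2); every edge runs between the two parts, so G is the complete bipartite graph K_{2,3}. Automorphisms preserve the bipartition setwise (since the parts differ in size) and act as S_3 × S_2 within it; |Aut| = 12.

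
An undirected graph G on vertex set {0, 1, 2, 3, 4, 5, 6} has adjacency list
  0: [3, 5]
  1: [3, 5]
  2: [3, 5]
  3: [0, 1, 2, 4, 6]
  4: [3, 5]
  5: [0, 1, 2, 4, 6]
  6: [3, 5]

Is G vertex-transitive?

Automorphisms preserve degree, but G has vertices of degree 2 and vertices of degree 5; no automorphism maps one to the other, so G is not vertex-transitive.

No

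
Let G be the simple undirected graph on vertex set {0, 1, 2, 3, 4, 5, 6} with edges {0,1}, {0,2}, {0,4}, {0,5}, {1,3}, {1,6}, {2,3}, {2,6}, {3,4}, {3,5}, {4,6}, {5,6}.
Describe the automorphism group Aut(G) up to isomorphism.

The vertices split by degree into {0, 3, 6} (degree 4) and {1, 2, 4, 5} (degree 3); every edge runs between the two parts, so G is the complete bipartite graph K_{3,4}. The parts have unequal sizes, so no automorphism swaps them; each part is permuted independently, giving S_3 × S_4 of order 3!·4! = 144.

S_3 × S_4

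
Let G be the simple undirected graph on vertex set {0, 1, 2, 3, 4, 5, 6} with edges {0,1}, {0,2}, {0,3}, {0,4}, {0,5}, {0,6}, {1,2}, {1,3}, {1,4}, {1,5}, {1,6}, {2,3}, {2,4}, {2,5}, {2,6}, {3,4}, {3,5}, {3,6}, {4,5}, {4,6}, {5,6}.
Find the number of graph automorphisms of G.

Every vertex has degree 6, so G is the complete graph K_7. Every bijection on the vertex set is an automorphism of K_7; hence Aut(K_7) ≅ S_7, order 5040.

5040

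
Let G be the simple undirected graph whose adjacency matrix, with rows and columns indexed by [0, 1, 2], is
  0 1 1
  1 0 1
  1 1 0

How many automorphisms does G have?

6

All 3 vertices are pairwise adjacent: G = K_3. Every bijection on the vertex set is an automorphism of K_3; hence Aut(K_3) ≅ S_3, order 6.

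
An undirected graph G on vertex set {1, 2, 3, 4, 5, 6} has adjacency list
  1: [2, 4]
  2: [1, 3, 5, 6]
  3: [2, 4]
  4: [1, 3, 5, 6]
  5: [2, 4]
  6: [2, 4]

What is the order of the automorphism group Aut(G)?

The vertices split by degree into {2, 4} (degree 4) and {1, 3, 5, 6} (degree 2); every edge runs between the two parts, so G is the complete bipartite graph K_{2,4}. Automorphisms preserve the bipartition setwise (since the parts differ in size) and act as S_2 × S_4 within it; |Aut| = 48.

48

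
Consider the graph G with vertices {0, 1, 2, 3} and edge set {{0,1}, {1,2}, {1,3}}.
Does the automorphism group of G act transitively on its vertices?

No

Vertex 1 is the only vertex of degree 3, so every automorphism fixes it; G is not vertex-transitive.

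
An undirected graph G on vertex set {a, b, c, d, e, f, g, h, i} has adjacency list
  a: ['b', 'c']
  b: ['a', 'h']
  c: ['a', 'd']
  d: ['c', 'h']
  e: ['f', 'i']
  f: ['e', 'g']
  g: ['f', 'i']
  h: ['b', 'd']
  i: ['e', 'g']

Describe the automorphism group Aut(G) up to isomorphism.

D_5 × D_4

G has two connected components, {a, b, c, d, h} and {e, f, g, i}; each is 2-regular, so G = C_5 ⊔ C_4. The components are non-isomorphic (different sizes), so Aut(G) = Aut(C_5) × Aut(C_4) = D_5 × D_4 of order 10·8 = 80.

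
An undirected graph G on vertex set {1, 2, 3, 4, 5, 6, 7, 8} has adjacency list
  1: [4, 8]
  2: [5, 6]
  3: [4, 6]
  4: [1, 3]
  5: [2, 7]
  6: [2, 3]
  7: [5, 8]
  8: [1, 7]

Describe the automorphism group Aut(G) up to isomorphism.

G is 2-regular and connected on 8 vertices, i.e. the cycle C_8. C_8 has 8 rotations and 8 reflections, so Aut(C_8) ≅ D_8 of order 16.

the dihedral group of order 16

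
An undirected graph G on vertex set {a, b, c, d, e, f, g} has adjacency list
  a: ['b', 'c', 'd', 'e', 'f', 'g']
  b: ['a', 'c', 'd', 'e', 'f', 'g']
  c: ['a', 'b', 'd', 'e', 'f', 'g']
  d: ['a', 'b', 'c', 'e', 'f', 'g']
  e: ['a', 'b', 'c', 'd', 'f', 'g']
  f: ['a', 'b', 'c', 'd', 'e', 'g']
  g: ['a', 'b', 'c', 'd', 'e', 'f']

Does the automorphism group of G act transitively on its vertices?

Every vertex has degree 6, so G is the complete graph K_7. Every bijection on the vertex set is an automorphism of K_7; hence Aut(K_7) ≅ S_7, order 5040. This group acts transitively on the 7 vertices.

Yes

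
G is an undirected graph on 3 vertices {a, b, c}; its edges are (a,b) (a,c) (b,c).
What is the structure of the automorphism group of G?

Every vertex has degree 2, so G is the complete graph K_3. Every bijection on the vertex set is an automorphism of K_3; hence Aut(K_3) ≅ S_3, order 6.

the symmetric group on 3 letters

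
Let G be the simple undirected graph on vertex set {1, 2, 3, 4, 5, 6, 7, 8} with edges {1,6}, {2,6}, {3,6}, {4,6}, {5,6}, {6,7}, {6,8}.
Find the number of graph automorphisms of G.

Vertex 6 has degree 7 and every other vertex has degree 1, so G is the star K_{1,7} with centre 6. The 7 leaves are pairwise interchangeable while the centre is fixed, giving Aut(G) = S_7.

5040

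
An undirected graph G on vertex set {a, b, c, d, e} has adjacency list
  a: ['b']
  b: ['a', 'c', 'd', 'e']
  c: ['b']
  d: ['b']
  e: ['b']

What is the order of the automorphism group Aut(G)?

24

Vertex b has degree 4 and every other vertex has degree 1, so G is the star K_{1,4} with centre b. The 4 leaves are pairwise interchangeable while the centre is fixed, giving Aut(G) = S_4.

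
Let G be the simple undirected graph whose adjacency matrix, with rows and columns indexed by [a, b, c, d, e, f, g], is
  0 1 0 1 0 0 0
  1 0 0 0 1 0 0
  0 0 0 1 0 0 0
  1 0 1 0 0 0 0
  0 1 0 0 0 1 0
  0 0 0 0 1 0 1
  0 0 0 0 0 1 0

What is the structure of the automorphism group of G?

The degree sequence is [2, 2, 1, 2, 2, 2, 1]; the two degree-1 vertices c and g are the ends of a path, so G = P_7. The only nontrivial automorphism of a path is the end-to-end reflection, so Aut(G) ≅ Z_2.

Z_2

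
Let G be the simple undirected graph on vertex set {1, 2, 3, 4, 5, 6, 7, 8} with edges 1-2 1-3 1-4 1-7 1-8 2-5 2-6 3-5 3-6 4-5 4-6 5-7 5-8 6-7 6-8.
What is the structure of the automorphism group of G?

The vertices split by degree into {1, 5, 6} (degree 5) and {2, 3, 4, 7, 8} (degree 3); every edge runs between the two parts, so G is the complete bipartite graph K_{3,5}. Automorphisms preserve the bipartition setwise (since the parts differ in size) and act as S_3 × S_5 within it; |Aut| = 720.

S_3 × S_5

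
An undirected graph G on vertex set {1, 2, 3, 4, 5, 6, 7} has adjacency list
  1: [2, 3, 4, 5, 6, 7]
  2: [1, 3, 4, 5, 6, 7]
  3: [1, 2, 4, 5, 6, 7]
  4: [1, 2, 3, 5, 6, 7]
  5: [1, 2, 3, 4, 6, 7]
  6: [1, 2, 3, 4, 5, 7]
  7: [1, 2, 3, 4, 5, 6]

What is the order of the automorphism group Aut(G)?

Every vertex has degree 6, so G is the complete graph K_7. Any permutation of the 7 vertices preserves K_7, so Aut(K_7) = S_7 of order 7! = 5040.

5040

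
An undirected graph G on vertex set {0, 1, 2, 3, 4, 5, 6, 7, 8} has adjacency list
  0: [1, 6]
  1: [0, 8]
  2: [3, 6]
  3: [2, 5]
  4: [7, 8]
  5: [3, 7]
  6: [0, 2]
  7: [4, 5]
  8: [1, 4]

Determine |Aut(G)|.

18

G is 2-regular and connected on 9 vertices, i.e. the cycle C_9. C_9 has 9 rotations and 9 reflections, so Aut(C_9) ≅ D_9 of order 18.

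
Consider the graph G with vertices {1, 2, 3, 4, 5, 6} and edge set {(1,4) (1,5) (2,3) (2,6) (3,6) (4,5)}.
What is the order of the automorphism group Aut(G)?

G has two connected components, {2, 3, 6} and {1, 4, 5}; each is 2-regular, so G = C_3 ⊔ C_3. Aut of a disjoint union of two copies of C_3 is the wreath product D_3 ≀ Z_2, of order 2·6² = 72.

72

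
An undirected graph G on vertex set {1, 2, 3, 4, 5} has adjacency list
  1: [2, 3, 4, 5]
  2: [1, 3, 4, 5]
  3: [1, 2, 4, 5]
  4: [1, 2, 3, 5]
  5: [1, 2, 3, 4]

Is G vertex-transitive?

All 5 vertices are pairwise adjacent: G = K_5. Any permutation of the 5 vertices preserves K_5, so Aut(K_5) = S_5 of order 5! = 120. This group acts transitively on the 5 vertices.

Yes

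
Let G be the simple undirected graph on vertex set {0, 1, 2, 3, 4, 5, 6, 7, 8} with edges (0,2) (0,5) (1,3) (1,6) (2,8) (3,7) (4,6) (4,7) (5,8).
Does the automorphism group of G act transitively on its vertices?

G has two connected components, {1, 3, 4, 6, 7} and {0, 2, 5, 8}; each is 2-regular, so G = C_5 ⊔ C_4. The orbit of 0 under Aut(G) is {0, 2, 5, 8}, which does not contain 1, so G is not vertex-transitive.

No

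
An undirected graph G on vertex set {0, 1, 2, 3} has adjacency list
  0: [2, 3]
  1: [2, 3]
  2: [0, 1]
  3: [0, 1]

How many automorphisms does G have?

G is 2-regular and bipartite with parts {0, 1} and {2, 3} (each part is independent and every cross-pair is an edge), so G = K_{2,2}. Aut(K_{2,2}) is the wreath product S_2 ≀ Z_2: permute within each part, then optionally swap the parts; |Aut| = 2·(2!)² = 8.

8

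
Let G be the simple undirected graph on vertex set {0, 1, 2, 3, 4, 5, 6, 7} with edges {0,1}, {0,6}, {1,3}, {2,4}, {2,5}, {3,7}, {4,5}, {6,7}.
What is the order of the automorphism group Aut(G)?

60

G has two connected components, {0, 1, 3, 6, 7} and {2, 4, 5}; each is 2-regular, so G = C_5 ⊔ C_3. The components are non-isomorphic (different sizes), so Aut(G) = Aut(C_5) × Aut(C_3) = D_5 × D_3 of order 10·6 = 60.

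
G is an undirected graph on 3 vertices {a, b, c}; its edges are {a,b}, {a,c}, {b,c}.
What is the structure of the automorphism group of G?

the symmetric group on 3 letters

Every vertex has degree 2, so G is the complete graph K_3. Any permutation of the 3 vertices preserves K_3, so Aut(K_3) = S_3 of order 3! = 6.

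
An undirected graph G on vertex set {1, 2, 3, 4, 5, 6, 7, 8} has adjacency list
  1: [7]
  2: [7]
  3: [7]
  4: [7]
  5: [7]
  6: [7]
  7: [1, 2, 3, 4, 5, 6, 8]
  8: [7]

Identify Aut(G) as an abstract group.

Vertex 7 has degree 7 and every other vertex has degree 1, so G is the star K_{1,7} with centre 7. The 7 leaves are pairwise interchangeable while the centre is fixed, giving Aut(G) = S_7.

the symmetric group on 7 letters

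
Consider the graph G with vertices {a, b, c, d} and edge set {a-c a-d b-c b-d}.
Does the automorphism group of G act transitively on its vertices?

G is 2-regular and bipartite on 2^2 = 4 vertices with girth 4; it is the hypercube graph Q_2. Aut(Q_2) consists of the signed permutations of the 2 coordinate axes: 2! permutations times 2^2 sign flips, so |Aut| = 2^2·2! = 8. Under this action every vertex can be carried to every other, so G is vertex-transitive.

Yes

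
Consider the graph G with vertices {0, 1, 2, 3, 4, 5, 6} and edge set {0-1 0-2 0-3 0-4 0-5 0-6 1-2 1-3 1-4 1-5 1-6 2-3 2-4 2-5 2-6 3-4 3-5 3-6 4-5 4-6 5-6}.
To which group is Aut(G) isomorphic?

the symmetric group on 7 letters

Every vertex has degree 6, so G is the complete graph K_7. Every bijection on the vertex set is an automorphism of K_7; hence Aut(K_7) ≅ S_7, order 5040.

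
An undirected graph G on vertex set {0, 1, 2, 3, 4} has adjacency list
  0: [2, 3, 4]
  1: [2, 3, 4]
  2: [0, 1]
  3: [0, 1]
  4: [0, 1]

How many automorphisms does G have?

The vertices split by degree into {0, 1} (degree 3) and {2, 3, 4} (degree 2); every edge runs between the two parts, so G is the complete bipartite graph K_{2,3}. The parts have unequal sizes, so no automorphism swaps them; each part is permuted independently, giving S_2 × S_3 of order 2!·3! = 12.

12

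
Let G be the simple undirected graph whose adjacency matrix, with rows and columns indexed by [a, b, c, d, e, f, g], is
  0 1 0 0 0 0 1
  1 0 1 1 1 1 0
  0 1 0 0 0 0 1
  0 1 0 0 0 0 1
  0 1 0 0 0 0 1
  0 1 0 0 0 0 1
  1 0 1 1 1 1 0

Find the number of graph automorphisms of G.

240

The vertices split by degree into {b, g} (degree 5) and {a, c, d, e, f} (degree 2); every edge runs between the two parts, so G is the complete bipartite graph K_{2,5}. The parts have unequal sizes, so no automorphism swaps them; each part is permuted independently, giving S_5 × S_2 of order 5!·2! = 240.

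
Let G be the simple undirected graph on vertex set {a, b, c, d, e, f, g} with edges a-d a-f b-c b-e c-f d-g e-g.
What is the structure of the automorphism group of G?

G is 2-regular and connected on 7 vertices, i.e. the cycle C_7. C_7 has 7 rotations and 7 reflections, so Aut(C_7) ≅ D_7 of order 14.

the dihedral group of order 14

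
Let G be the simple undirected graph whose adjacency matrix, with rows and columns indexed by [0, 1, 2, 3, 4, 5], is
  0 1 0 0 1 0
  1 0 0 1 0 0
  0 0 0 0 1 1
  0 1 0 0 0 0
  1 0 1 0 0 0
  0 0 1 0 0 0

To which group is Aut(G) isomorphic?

The degree sequence is [2, 2, 2, 1, 2, 1]; the two degree-1 vertices 3 and 5 are the ends of a path, so G = P_6. A path has exactly one nontrivial symmetry — reversal — giving Aut(G) of order 2.

Z_2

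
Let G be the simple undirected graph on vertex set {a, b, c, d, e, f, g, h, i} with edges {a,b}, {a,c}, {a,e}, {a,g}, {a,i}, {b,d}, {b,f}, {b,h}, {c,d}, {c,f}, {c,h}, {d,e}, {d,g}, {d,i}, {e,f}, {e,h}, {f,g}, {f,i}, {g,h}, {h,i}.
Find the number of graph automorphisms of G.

2880

The vertices split by degree into {a, d, f, h} (degree 5) and {b, c, e, g, i} (degree 4); every edge runs between the two parts, so G is the complete bipartite graph K_{4,5}. Automorphisms preserve the bipartition setwise (since the parts differ in size) and act as S_5 × S_4 within it; |Aut| = 2880.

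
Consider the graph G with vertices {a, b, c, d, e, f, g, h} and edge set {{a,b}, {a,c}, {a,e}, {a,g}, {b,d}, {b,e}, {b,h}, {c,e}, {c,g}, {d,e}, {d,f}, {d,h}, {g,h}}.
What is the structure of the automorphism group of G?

The degree sequence is [4, 4, 3, 4, 4, 1, 3, 3]. Checking the degree-preserving permutations of the vertex set shows that none except the identity preserves every edge, so Aut(G) is trivial.

{e}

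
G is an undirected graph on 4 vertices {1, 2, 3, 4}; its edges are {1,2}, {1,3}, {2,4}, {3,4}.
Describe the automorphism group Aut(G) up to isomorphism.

the dihedral group of order 8

G is 2-regular and bipartite on 2^2 = 4 vertices with girth 4; it is the hypercube graph Q_2. The symmetry group of the 2-cube is the hyperoctahedral group B_2 = Z_2 ≀ S_2, of order 2^2·2! = 8.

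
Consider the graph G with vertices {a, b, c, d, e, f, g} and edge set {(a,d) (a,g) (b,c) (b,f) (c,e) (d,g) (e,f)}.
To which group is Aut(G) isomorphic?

G has two connected components, {b, c, e, f} and {a, d, g}; each is 2-regular, so G = C_4 ⊔ C_3. No automorphism exchanges components of different sizes, hence Aut(G) is the direct product D_3 × D_4, order 48.

D_3 × D_4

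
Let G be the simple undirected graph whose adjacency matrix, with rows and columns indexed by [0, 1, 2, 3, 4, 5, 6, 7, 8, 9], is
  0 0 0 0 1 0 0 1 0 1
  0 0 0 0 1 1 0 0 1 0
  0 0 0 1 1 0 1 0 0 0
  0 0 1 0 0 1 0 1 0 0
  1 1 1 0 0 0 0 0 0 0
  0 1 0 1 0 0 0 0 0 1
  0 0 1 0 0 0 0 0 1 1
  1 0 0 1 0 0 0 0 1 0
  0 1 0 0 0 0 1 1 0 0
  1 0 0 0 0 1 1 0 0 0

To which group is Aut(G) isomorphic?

G is 3-regular on 10 vertices with no triangles and no 4-cycles (girth 5): this is the Petersen graph. It is a classical fact that the Petersen graph has automorphism group S_5 (order 120), arising from its description as the Kneser graph K(5,2).

the symmetric group S_5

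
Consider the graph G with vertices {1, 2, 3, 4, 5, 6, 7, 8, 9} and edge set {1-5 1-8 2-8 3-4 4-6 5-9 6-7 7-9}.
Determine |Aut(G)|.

2

The degree sequence is [2, 1, 1, 2, 2, 2, 2, 2, 2]; the two degree-1 vertices 2 and 3 are the ends of a path, so G = P_9. A path has exactly one nontrivial symmetry — reversal — giving Aut(G) of order 2.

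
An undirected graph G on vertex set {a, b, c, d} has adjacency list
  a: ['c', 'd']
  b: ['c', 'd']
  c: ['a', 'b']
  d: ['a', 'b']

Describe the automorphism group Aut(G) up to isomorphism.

Z_2^2 ⋊ S_2

G is 2-regular and bipartite on 2^2 = 4 vertices with girth 4; it is the hypercube graph Q_2. The symmetry group of the 2-cube is the hyperoctahedral group B_2 = Z_2 ≀ S_2, of order 2^2·2! = 8.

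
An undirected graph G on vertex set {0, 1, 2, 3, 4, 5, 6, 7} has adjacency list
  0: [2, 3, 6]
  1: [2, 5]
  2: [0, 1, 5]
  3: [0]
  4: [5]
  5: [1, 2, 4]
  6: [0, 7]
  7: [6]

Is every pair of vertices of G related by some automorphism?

No

Automorphisms preserve degree, but G has vertices of degree 1 and vertices of degree 3; no automorphism maps one to the other, so G is not vertex-transitive.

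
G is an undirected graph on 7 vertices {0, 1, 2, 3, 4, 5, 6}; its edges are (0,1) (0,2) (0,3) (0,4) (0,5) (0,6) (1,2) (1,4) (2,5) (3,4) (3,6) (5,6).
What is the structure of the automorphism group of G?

D_6

Vertex 0 is the unique vertex of degree 6; the remaining 6 vertices each have degree 3 and induce a cycle, so G is the wheel on 7 vertices with hub 0. Every automorphism fixes the hub and acts on the rim 6-cycle, so Aut(G) ≅ Aut(C_6) = D_6 of order 12.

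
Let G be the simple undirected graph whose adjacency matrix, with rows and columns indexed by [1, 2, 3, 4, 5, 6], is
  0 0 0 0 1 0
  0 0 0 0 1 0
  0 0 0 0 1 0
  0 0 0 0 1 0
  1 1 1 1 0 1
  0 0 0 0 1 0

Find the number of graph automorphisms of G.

120

Vertex 5 has degree 5 and every other vertex has degree 1, so G is the star K_{1,5} with centre 5. Any automorphism fixes the centre and permutes the 5 leaves freely, so Aut(G) ≅ S_5 of order 5! = 120.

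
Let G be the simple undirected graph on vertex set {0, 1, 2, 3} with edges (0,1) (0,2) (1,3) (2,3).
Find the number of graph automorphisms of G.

G is 2-regular and bipartite on 2^2 = 4 vertices with girth 4; it is the hypercube graph Q_2. The symmetry group of the 2-cube is the hyperoctahedral group B_2 = Z_2 ≀ S_2, of order 2^2·2! = 8.

8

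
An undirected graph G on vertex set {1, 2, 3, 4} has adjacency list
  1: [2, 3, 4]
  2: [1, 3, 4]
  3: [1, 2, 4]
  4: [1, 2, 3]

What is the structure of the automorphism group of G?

the symmetric group on 4 letters

Every vertex has degree 3, so G is the complete graph K_4. Every bijection on the vertex set is an automorphism of K_4; hence Aut(K_4) ≅ S_4, order 24.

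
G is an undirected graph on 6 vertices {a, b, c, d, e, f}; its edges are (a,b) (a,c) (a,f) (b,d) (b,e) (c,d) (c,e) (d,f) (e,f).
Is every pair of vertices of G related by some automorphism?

G is 3-regular and bipartite with parts {a, d, e} and {b, c, f} (each part is independent and every cross-pair is an edge), so G = K_{3,3}. Each part can be permuted independently (S_3 × S_3) and the two equal-size parts can also be swapped, giving (S_3 × S_3) ⋊ Z_2 of order 2·(3!)² = 72. Under this action every vertex can be carried to every other, so G is vertex-transitive.

Yes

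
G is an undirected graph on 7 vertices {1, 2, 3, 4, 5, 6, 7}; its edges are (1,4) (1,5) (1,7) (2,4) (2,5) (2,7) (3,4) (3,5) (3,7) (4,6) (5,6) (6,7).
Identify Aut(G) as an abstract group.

The vertices split by degree into {4, 5, 7} (degree 4) and {1, 2, 3, 6} (degree 3); every edge runs between the two parts, so G is the complete bipartite graph K_{3,4}. The parts have unequal sizes, so no automorphism swaps them; each part is permuted independently, giving S_3 × S_4 of order 3!·4! = 144.

S_3 × S_4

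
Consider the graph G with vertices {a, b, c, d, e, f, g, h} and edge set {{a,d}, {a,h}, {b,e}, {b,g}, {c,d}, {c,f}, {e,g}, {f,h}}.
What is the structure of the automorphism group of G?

G has two connected components, {a, c, d, f, h} and {b, e, g}; each is 2-regular, so G = C_5 ⊔ C_3. The components are non-isomorphic (different sizes), so Aut(G) = Aut(C_3) × Aut(C_5) = D_3 × D_5 of order 6·10 = 60.

D_3 × D_5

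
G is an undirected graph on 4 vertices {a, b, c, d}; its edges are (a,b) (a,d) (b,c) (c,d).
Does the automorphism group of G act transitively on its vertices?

G is 2-regular and bipartite on 2^2 = 4 vertices with girth 4; it is the hypercube graph Q_2. The symmetry group of the 2-cube is the hyperoctahedral group B_2 = Z_2 ≀ S_2, of order 2^2·2! = 8. Under this action every vertex can be carried to every other, so G is vertex-transitive.

Yes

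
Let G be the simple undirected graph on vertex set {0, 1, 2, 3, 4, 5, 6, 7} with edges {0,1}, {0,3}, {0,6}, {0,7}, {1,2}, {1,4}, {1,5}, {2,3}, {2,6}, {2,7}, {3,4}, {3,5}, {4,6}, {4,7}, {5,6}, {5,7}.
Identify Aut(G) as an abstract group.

S_4 ≀ Z_2

G is 4-regular and bipartite with parts {0, 2, 4, 5} and {1, 3, 6, 7} (each part is independent and every cross-pair is an edge), so G = K_{4,4}. Aut(K_{4,4}) is the wreath product S_4 ≀ Z_2: permute within each part, then optionally swap the parts; |Aut| = 2·(4!)² = 1152.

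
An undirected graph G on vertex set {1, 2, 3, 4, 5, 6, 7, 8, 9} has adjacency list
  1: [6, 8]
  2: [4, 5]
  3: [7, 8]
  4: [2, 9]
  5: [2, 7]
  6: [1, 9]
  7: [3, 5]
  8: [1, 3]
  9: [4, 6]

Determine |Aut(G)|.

Every vertex has degree 2 and the graph is connected, so G is the 9-cycle C_9. C_9 has 9 rotations and 9 reflections, so Aut(C_9) ≅ D_9 of order 18.

18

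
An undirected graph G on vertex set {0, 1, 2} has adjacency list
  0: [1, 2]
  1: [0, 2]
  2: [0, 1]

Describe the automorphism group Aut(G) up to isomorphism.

All 3 vertices are pairwise adjacent: G = K_3. Every bijection on the vertex set is an automorphism of K_3; hence Aut(K_3) ≅ S_3, order 6.

S_3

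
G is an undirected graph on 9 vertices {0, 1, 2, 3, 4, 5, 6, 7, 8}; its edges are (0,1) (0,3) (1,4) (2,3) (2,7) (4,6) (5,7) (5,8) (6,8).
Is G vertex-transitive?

Yes

G is 2-regular and connected on 9 vertices, i.e. the cycle C_9. The automorphisms of the 9-cycle are exactly the symmetries of a regular 9-gon: the dihedral group D_9, |D_9| = 18. Under this action every vertex can be carried to every other, so G is vertex-transitive.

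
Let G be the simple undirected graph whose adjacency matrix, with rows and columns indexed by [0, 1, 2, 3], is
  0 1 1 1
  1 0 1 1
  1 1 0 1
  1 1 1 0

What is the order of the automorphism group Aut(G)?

All 4 vertices are pairwise adjacent: G = K_4. Any permutation of the 4 vertices preserves K_4, so Aut(K_4) = S_4 of order 4! = 24.

24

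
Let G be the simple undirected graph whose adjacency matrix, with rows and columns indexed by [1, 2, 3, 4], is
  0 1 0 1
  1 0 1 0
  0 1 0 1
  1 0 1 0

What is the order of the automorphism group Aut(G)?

G is 2-regular and bipartite with parts {1, 3} and {2, 4} (each part is independent and every cross-pair is an edge), so G = K_{2,2}. Aut(K_{2,2}) is the wreath product S_2 ≀ Z_2: permute within each part, then optionally swap the parts; |Aut| = 2·(2!)² = 8.

8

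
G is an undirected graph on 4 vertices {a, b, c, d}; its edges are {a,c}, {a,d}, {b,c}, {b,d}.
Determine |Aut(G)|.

Every vertex has degree 2 and the graph is connected, so G is the 4-cycle C_4. The automorphisms of the 4-cycle are exactly the symmetries of a regular 4-gon: the dihedral group D_4, |D_4| = 8.

8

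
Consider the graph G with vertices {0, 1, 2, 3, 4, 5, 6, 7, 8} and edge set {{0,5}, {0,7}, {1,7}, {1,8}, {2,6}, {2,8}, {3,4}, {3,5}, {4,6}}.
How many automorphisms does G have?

G is 2-regular and connected on 9 vertices, i.e. the cycle C_9. C_9 has 9 rotations and 9 reflections, so Aut(C_9) ≅ D_9 of order 18.

18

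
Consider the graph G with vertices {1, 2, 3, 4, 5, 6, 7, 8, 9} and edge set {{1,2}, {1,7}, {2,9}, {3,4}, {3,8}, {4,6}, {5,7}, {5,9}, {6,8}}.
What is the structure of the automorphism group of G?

D_4 × D_5

G has two connected components, {1, 2, 5, 7, 9} and {3, 4, 6, 8}; each is 2-regular, so G = C_5 ⊔ C_4. No automorphism exchanges components of different sizes, hence Aut(G) is the direct product D_4 × D_5, order 80.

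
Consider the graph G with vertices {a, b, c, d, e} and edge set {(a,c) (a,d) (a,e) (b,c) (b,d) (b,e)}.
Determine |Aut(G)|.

12

The vertices split by degree into {a, b} (degree 3) and {c, d, e} (degree 2); every edge runs between the two parts, so G is the complete bipartite graph K_{2,3}. The parts have unequal sizes, so no automorphism swaps them; each part is permuted independently, giving S_2 × S_3 of order 2!·3! = 12.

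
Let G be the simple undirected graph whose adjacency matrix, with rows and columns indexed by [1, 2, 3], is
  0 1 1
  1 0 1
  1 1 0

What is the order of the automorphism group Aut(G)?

6

All 3 vertices are pairwise adjacent: G = K_3. Every bijection on the vertex set is an automorphism of K_3; hence Aut(K_3) ≅ S_3, order 6.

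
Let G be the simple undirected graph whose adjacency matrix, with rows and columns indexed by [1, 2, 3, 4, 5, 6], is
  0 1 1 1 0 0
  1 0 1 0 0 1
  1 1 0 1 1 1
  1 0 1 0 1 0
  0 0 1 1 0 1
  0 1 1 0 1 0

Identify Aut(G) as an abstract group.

D_5

Vertex 3 is the unique vertex of degree 5; the remaining 5 vertices each have degree 3 and induce a cycle, so G is the wheel on 6 vertices with hub 3. With the hub fixed, the remaining symmetry is that of the rim cycle C_5, giving the dihedral group D_5.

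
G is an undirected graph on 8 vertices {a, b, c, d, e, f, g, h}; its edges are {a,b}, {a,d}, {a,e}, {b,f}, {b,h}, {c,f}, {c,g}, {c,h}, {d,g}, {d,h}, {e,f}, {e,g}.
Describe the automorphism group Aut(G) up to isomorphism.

Z_2^3 ⋊ S_3

G is 3-regular and bipartite on 2^3 = 8 vertices with girth 4; it is the hypercube graph Q_3. Aut(Q_3) consists of the signed permutations of the 3 coordinate axes: 3! permutations times 2^3 sign flips, so |Aut| = 2^3·3! = 48.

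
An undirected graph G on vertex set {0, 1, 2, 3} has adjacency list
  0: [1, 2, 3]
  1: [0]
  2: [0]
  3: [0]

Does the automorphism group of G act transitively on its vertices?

Vertex 0 is the only vertex of degree 3, so every automorphism fixes it; G is not vertex-transitive.

No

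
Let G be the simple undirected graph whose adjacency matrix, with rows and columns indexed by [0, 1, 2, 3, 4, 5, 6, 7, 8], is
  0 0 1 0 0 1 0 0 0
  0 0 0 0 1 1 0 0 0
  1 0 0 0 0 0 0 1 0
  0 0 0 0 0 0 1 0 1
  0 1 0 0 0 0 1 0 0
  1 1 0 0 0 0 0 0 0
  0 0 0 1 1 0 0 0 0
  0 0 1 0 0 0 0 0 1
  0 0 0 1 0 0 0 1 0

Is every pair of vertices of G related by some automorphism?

Yes

Every vertex has degree 2 and the graph is connected, so G is the 9-cycle C_9. C_9 has 9 rotations and 9 reflections, so Aut(C_9) ≅ D_9 of order 18. Under this action every vertex can be carried to every other, so G is vertex-transitive.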